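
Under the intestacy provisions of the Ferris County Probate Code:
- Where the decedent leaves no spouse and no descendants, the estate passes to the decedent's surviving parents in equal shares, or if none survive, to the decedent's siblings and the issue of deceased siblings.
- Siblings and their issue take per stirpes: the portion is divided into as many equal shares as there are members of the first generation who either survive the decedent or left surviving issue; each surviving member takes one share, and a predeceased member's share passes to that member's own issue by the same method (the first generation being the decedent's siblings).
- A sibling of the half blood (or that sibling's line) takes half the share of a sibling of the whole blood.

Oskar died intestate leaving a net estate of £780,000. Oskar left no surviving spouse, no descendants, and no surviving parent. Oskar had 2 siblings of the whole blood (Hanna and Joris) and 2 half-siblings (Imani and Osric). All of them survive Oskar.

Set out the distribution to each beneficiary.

Imani: £130,000; Hanna: £260,000; Joris: £260,000; Osric: £130,000

The entire £780,000 passes to the siblings and their issue.
Counting each half-blood sibling's line as half a unit, there are 3 units in £780,000, so one unit is £260,000. Whole-blood lines (Hanna and Joris) take £260,000 each; half-blood lines (Imani and Osric) take £130,000 each.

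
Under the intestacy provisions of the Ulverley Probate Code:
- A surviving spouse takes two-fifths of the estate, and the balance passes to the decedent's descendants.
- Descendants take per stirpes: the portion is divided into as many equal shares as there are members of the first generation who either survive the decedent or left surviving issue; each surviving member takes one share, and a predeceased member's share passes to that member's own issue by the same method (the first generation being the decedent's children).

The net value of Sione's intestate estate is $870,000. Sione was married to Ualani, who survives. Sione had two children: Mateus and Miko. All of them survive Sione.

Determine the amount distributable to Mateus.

Mateus receives $261,000.

Ualani takes two-fifths of $870,000 = $348,000. The remaining $522,000 passes to the descendants.
The descendants' portion ($522,000) is divided into 2 shares of $261,000: Mateus and Miko each take $261,000.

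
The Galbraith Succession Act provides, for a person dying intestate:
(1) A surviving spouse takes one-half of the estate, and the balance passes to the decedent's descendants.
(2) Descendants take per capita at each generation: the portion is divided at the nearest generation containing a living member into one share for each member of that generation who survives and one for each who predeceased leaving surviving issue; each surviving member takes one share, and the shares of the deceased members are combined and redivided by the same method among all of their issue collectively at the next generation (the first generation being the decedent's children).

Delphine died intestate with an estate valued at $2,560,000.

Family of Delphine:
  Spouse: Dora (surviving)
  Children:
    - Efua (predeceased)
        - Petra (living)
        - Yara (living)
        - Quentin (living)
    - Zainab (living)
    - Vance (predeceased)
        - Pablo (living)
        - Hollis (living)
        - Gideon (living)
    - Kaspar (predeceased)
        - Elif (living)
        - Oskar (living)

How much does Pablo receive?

Pablo receives $120,000.

Dora takes one-half of $2,560,000 = $1,280,000. The remaining $1,280,000 passes to the descendants.
The descendants' portion ($1,280,000) is divided at the children's generation into 4 shares of $320,000. Zainab takes $320,000. The 3 shares of the deceased (Efua, Vance, and Kaspar) are combined into a pool of $960,000.
That pool ($960,000) is divided at the grandchildren's generation equally among Petra, Yara, Quentin, Pablo, Hollis, Gideon, Elif, and Oskar: $120,000 each.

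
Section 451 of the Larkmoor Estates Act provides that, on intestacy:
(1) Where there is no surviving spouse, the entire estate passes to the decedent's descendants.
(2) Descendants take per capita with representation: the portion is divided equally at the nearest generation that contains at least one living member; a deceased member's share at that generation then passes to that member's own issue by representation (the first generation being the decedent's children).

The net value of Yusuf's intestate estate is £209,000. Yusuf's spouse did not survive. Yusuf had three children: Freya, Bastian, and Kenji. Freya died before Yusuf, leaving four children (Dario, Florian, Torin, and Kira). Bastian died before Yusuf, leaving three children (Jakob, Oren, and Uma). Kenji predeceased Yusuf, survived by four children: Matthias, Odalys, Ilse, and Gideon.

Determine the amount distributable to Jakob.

The entire £209,000 passes to the descendants.
No child survives, so the initial division is made at the grandchildren's generation.
That amount (£209,000) is divided into 11 shares of £19,000: Dario, Florian, Torin, Kira, Jakob, Oren, Uma, Matthias, Odalys, Ilse, and Gideon each take £19,000.

Jakob receives £19,000.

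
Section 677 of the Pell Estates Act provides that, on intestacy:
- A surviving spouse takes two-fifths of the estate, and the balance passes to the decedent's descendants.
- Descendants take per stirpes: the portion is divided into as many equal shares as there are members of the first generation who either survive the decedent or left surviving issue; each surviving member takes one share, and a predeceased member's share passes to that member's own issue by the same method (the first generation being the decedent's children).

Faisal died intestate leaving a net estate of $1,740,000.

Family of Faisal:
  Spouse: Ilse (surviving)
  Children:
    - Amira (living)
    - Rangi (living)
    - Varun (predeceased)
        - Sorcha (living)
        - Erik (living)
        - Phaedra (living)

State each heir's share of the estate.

Ilse: $696,000; Amira: $348,000; Rangi: $348,000; Sorcha: $116,000; Erik: $116,000; Phaedra: $116,000

Ilse takes two-fifths of $1,740,000 = $696,000. The remaining $1,044,000 passes to the descendants.
The descendants' portion ($1,044,000) is divided into 3 shares of $348,000: Amira and Rangi each take $348,000; Varun's $348,000 share passes to Varun's issue.
Varun's share ($348,000) is divided into 3 shares of $116,000: Sorcha, Erik, and Phaedra each take $116,000.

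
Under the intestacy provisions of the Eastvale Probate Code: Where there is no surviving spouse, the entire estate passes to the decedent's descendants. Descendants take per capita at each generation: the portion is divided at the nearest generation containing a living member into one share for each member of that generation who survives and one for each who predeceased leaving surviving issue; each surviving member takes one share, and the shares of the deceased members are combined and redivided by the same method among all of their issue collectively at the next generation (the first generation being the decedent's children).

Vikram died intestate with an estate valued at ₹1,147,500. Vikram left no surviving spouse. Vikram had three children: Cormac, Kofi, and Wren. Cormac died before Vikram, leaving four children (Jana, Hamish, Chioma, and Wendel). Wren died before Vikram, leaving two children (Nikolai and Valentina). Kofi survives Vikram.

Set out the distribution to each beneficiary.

The entire ₹1,147,500 passes to the descendants.
That amount (₹1,147,500) is divided at the children's generation into 3 shares of ₹382,500. Kofi takes ₹382,500. The 2 shares of the deceased (Cormac and Wren) are combined into a pool of ₹765,000.
That pool (₹765,000) is divided at the grandchildren's generation equally among Jana, Hamish, Chioma, Wendel, Nikolai, and Valentina: ₹127,500 each.

Jana: ₹127,500; Hamish: ₹127,500; Chioma: ₹127,500; Wendel: ₹127,500; Kofi: ₹382,500; Nikolai: ₹127,500; Valentina: ₹127,500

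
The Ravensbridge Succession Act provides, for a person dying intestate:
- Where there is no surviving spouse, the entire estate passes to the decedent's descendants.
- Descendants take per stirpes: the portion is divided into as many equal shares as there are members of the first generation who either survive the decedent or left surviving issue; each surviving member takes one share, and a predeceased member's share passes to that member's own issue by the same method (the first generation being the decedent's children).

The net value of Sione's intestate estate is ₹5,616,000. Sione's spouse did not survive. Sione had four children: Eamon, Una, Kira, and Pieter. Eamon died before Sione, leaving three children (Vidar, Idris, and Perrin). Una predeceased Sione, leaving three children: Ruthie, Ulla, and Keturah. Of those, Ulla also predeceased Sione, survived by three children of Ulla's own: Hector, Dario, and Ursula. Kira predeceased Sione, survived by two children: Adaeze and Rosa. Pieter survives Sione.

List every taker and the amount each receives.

The entire ₹5,616,000 passes to the descendants.
That amount (₹5,616,000) is divided into 4 shares of ₹1,404,000: Pieter takes ₹1,404,000; Eamon's ₹1,404,000 share passes to Eamon's issue; Una's ₹1,404,000 share passes to Una's issue; Kira's ₹1,404,000 share passes to Kira's issue.
Eamon's share (₹1,404,000) is divided into 3 shares of ₹468,000: Vidar, Idris, and Perrin each take ₹468,000.
Una's share (₹1,404,000) is divided into 3 shares of ₹468,000: Ruthie and Keturah each take ₹468,000; Ulla's ₹468,000 share passes to Ulla's issue.
Ulla's share (₹468,000) is divided into 3 shares of ₹156,000: Hector, Dario, and Ursula each take ₹156,000.
Kira's share (₹1,404,000) is divided into 2 shares of ₹702,000: Adaeze and Rosa each take ₹702,000.

Vidar: ₹468,000; Idris: ₹468,000; Perrin: ₹468,000; Ruthie: ₹468,000; Hector: ₹156,000; Dario: ₹156,000; Ursula: ₹156,000; Keturah: ₹468,000; Adaeze: ₹702,000; Rosa: ₹702,000; Pieter: ₹1,404,000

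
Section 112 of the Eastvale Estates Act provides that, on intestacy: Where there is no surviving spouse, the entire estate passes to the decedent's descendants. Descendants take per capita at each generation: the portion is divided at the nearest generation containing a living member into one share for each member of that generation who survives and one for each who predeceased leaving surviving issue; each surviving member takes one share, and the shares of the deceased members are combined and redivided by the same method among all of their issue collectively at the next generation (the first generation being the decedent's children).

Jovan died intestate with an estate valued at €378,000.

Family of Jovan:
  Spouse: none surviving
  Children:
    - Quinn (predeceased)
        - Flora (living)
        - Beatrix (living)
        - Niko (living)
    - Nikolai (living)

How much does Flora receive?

Flora receives €63,000.

The entire €378,000 passes to the descendants.
That amount (€378,000) is divided at the children's generation into 2 shares of €189,000. Nikolai takes €189,000. The remaining share for the deceased Quinn (€189,000) is carried to the next generation.
That pool (€189,000) is divided at the grandchildren's generation equally among Flora, Beatrix, and Niko: €63,000 each.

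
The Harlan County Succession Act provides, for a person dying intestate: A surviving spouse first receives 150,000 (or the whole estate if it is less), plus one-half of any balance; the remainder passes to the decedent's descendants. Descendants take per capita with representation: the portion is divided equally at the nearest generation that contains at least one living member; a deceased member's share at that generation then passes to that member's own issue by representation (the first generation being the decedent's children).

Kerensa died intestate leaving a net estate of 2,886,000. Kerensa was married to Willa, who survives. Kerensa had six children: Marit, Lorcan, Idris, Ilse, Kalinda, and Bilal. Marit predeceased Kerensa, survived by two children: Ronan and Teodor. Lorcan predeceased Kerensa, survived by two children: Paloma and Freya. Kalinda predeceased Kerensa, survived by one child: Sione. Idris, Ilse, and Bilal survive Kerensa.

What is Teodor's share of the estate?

Willa first takes 150,000, leaving a balance of 2,736,000. Willa then takes one-half of the balance (1,368,000), for a total of 1,518,000. The remaining 1,368,000 passes to the descendants.
The descendants' portion (1,368,000) is divided into 6 shares of 228,000: Idris, Ilse, and Bilal each take 228,000; Marit's 228,000 share passes to Marit's issue; Lorcan's 228,000 share passes to Lorcan's issue; Kalinda's 228,000 share passes to Kalinda's issue.
Marit's share (228,000) is divided into 2 shares of 114,000: Ronan and Teodor each take 114,000.
Lorcan's share (228,000) is divided into 2 shares of 114,000: Paloma and Freya each take 114,000.
Kalinda's share (228,000) passes entirely to Sione.

Teodor receives 114,000.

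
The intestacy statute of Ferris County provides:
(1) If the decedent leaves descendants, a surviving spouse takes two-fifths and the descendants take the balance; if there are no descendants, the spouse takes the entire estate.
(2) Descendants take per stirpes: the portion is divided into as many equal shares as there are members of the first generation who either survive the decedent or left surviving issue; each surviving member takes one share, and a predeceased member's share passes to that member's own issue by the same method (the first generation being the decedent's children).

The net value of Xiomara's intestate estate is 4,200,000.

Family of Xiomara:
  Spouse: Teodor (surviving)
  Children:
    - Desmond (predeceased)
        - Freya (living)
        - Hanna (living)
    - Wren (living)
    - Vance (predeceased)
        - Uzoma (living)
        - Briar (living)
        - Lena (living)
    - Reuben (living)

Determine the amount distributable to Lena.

Teodor takes two-fifths of 4,200,000 = 1,680,000. The remaining 2,520,000 passes to the descendants.
The descendants' portion (2,520,000) is divided into 4 shares of 630,000: Wren and Reuben each take 630,000; Desmond's 630,000 share passes to Desmond's issue; Vance's 630,000 share passes to Vance's issue.
Desmond's share (630,000) is divided into 2 shares of 315,000: Freya and Hanna each take 315,000.
Vance's share (630,000) is divided into 3 shares of 210,000: Uzoma, Briar, and Lena each take 210,000.

Lena receives 210,000.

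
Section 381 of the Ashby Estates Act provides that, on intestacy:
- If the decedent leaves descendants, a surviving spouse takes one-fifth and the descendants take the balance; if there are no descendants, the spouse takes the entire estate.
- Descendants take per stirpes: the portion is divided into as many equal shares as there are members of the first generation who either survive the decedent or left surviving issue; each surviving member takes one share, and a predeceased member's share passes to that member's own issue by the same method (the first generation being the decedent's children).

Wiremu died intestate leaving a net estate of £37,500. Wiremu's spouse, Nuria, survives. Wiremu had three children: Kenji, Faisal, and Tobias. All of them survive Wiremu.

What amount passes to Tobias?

Tobias receives £10,000.

Nuria takes one-fifth of £37,500 = £7,500. The remaining £30,000 passes to the descendants.
The descendants' portion (£30,000) is divided into 3 shares of £10,000: Kenji, Faisal, and Tobias each take £10,000.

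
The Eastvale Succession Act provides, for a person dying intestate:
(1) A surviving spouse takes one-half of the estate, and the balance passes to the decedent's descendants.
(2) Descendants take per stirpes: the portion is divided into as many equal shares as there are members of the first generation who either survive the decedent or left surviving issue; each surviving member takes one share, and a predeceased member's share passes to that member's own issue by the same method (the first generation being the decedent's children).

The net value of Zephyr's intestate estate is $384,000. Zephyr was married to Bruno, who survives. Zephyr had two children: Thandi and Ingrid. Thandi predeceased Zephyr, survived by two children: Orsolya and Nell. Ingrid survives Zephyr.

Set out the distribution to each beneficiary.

Bruno: $192,000; Orsolya: $48,000; Nell: $48,000; Ingrid: $96,000

Bruno takes one-half of $384,000 = $192,000. The remaining $192,000 passes to the descendants.
The descendants' portion ($192,000) is divided into 2 shares of $96,000: Ingrid takes $96,000; Thandi's $96,000 share passes to Thandi's issue.
Thandi's share ($96,000) is divided into 2 shares of $48,000: Orsolya and Nell each take $48,000.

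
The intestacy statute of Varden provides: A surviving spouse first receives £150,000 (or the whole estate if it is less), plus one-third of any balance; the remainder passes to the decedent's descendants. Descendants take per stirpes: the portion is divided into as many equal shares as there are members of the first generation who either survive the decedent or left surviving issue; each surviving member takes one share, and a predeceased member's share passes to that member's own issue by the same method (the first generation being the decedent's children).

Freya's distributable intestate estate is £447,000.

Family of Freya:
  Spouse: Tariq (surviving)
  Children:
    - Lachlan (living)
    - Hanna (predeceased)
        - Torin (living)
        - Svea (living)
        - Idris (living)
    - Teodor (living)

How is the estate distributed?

Tariq: £249,000; Lachlan: £66,000; Torin: £22,000; Svea: £22,000; Idris: £22,000; Teodor: £66,000

Tariq first takes £150,000, leaving a balance of £297,000. Tariq then takes one-third of the balance (£99,000), for a total of £249,000. The remaining £198,000 passes to the descendants.
The descendants' portion (£198,000) is divided into 3 shares of £66,000: Lachlan and Teodor each take £66,000; Hanna's £66,000 share passes to Hanna's issue.
Hanna's share (£66,000) is divided into 3 shares of £22,000: Torin, Svea, and Idris each take £22,000.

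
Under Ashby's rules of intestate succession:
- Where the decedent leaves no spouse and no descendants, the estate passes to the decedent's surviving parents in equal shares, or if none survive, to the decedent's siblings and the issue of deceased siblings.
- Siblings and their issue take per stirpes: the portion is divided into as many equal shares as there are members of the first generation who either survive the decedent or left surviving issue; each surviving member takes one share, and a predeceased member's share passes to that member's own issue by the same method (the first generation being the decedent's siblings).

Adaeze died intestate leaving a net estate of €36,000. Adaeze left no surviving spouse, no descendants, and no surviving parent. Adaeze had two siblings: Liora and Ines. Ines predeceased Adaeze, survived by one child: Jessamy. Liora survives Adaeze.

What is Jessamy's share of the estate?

The entire €36,000 passes to the siblings and their issue.
That amount (€36,000) is divided into 2 shares of €18,000: Liora takes €18,000; Ines's €18,000 share passes to Ines's issue.
Ines's share (€18,000) passes entirely to Jessamy.

Jessamy receives €18,000.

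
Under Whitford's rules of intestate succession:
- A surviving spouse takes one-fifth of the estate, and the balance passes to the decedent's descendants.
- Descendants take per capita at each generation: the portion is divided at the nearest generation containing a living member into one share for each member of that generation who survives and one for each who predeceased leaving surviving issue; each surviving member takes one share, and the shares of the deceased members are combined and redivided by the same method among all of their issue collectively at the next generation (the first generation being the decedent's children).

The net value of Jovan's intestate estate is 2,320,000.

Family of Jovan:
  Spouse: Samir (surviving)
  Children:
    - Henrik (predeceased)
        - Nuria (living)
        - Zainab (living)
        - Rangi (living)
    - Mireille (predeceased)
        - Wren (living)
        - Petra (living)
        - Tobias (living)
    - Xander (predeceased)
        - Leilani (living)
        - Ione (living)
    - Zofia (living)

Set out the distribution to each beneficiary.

Samir: 464,000; Nuria: 174,000; Zainab: 174,000; Rangi: 174,000; Wren: 174,000; Petra: 174,000; Tobias: 174,000; Leilani: 174,000; Ione: 174,000; Zofia: 464,000

Samir takes one-fifth of 2,320,000 = 464,000. The remaining 1,856,000 passes to the descendants.
The descendants' portion (1,856,000) is divided at the children's generation into 4 shares of 464,000. Zofia takes 464,000. The 3 shares of the deceased (Henrik, Mireille, and Xander) are combined into a pool of 1,392,000.
That pool (1,392,000) is divided at the grandchildren's generation equally among Nuria, Zainab, Rangi, Wren, Petra, Tobias, Leilani, and Ione: 174,000 each.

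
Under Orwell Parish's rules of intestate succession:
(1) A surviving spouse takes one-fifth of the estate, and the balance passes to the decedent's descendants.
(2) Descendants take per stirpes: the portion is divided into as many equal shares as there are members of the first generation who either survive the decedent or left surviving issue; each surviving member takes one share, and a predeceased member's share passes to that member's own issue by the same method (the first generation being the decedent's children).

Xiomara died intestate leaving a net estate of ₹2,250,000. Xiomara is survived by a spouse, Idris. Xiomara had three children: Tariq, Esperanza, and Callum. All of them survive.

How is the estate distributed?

Idris takes one-fifth of ₹2,250,000 = ₹450,000. The remaining ₹1,800,000 passes to the descendants.
The descendants' portion (₹1,800,000) is divided into 3 shares of ₹600,000: Tariq, Esperanza, and Callum each take ₹600,000.

Idris: ₹450,000; Tariq: ₹600,000; Esperanza: ₹600,000; Callum: ₹600,000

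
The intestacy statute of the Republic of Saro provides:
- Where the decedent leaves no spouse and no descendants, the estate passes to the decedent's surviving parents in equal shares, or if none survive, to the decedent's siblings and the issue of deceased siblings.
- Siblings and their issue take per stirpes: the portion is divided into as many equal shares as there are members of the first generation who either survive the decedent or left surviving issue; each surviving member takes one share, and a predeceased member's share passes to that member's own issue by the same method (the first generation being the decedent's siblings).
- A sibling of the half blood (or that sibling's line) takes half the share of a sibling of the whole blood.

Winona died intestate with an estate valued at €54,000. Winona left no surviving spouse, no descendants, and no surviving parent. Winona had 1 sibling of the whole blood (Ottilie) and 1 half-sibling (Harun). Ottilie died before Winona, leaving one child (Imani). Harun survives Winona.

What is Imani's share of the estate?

Imani receives €36,000.

The entire €54,000 passes to the siblings and their issue.
Counting each half-blood sibling's line as half a unit, there are 3/2 units in €54,000, so one unit is €36,000. Whole-blood lines (Ottilie) take €36,000 each; half-blood lines (Harun) take €18,000 each.
Ottilie's share (€36,000) passes entirely to Imani.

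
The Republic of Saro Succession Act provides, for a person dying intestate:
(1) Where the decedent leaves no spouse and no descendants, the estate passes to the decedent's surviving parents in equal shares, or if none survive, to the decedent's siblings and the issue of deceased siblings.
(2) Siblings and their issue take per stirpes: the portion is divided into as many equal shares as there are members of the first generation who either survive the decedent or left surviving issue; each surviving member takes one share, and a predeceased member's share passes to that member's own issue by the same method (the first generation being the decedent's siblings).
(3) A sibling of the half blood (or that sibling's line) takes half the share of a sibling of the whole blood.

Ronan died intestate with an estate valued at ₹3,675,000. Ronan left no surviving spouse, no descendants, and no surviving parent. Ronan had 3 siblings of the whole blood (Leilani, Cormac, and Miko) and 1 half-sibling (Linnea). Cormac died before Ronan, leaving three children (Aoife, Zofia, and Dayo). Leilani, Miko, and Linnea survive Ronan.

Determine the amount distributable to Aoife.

Aoife receives ₹350,000.

The entire ₹3,675,000 passes to the siblings and their issue.
Counting each half-blood sibling's line as half a unit, there are 7/2 units in ₹3,675,000, so one unit is ₹1,050,000. Whole-blood lines (Leilani, Cormac, and Miko) take ₹1,050,000 each; half-blood lines (Linnea) take ₹525,000 each.
Cormac's share (₹1,050,000) is divided into 3 shares of ₹350,000: Aoife, Zofia, and Dayo each take ₹350,000.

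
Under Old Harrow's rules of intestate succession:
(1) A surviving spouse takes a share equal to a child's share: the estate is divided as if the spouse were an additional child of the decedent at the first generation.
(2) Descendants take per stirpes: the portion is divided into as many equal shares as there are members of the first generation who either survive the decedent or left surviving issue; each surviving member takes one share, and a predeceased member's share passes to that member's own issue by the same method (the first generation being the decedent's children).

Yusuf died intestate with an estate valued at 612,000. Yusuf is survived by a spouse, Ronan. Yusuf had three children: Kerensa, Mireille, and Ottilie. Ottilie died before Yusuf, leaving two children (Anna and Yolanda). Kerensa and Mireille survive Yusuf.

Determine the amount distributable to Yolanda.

Yolanda receives 76,500.

The spouse counts as an additional share at the children's level, so there are 4 primary shares of 153,000. Ronan takes one such share (153,000).
The children's combined portion (459,000) is divided into 3 shares of 153,000: Kerensa and Mireille each take 153,000; Ottilie's 153,000 share passes to Ottilie's issue.
Ottilie's share (153,000) is divided into 2 shares of 76,500: Anna and Yolanda each take 76,500.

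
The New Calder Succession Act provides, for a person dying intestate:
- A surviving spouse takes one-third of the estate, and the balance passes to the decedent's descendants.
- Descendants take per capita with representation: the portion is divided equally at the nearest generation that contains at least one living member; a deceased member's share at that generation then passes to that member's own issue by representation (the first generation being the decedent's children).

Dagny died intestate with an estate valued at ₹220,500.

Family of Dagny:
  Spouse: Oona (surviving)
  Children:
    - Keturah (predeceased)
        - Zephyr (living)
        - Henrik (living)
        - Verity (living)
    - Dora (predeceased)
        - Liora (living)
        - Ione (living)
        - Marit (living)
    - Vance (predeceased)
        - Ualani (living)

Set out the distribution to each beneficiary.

Oona: ₹73,500; Zephyr: ₹21,000; Henrik: ₹21,000; Verity: ₹21,000; Liora: ₹21,000; Ione: ₹21,000; Marit: ₹21,000; Ualani: ₹21,000

Oona takes one-third of ₹220,500 = ₹73,500. The remaining ₹147,000 passes to the descendants.
No child survives, so the initial division is made at the grandchildren's generation.
The descendants' portion (₹147,000) is divided into 7 shares of ₹21,000: Zephyr, Henrik, Verity, Liora, Ione, Marit, and Ualani each take ₹21,000.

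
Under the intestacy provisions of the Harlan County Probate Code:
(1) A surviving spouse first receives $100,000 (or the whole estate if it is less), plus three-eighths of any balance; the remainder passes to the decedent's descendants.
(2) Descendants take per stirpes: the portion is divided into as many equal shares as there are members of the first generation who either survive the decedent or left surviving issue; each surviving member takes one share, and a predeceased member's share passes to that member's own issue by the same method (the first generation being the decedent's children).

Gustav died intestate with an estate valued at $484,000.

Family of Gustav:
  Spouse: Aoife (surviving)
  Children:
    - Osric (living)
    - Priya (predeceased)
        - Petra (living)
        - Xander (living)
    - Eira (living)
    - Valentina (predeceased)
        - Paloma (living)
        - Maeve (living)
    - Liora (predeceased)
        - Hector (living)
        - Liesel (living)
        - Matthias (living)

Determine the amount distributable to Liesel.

Aoife first takes $100,000, leaving a balance of $384,000. Aoife then takes three-eighths of the balance ($144,000), for a total of $244,000. The remaining $240,000 passes to the descendants.
The descendants' portion ($240,000) is divided into 5 shares of $48,000: Osric and Eira each take $48,000; Priya's $48,000 share passes to Priya's issue; Valentina's $48,000 share passes to Valentina's issue; Liora's $48,000 share passes to Liora's issue.
Priya's share ($48,000) is divided into 2 shares of $24,000: Petra and Xander each take $24,000.
Valentina's share ($48,000) is divided into 2 shares of $24,000: Paloma and Maeve each take $24,000.
Liora's share ($48,000) is divided into 3 shares of $16,000: Hector, Liesel, and Matthias each take $16,000.

Liesel receives $16,000.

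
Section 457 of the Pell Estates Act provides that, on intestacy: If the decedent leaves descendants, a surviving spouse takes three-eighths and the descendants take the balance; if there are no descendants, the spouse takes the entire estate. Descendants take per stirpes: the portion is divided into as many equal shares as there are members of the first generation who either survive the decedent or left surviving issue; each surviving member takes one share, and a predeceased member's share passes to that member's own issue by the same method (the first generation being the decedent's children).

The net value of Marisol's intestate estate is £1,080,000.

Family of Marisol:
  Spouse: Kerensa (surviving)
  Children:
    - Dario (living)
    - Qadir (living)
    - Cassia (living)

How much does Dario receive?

Dario receives £225,000.

Kerensa takes three-eighths of £1,080,000 = £405,000. The remaining £675,000 passes to the descendants.
The descendants' portion (£675,000) is divided into 3 shares of £225,000: Dario, Qadir, and Cassia each take £225,000.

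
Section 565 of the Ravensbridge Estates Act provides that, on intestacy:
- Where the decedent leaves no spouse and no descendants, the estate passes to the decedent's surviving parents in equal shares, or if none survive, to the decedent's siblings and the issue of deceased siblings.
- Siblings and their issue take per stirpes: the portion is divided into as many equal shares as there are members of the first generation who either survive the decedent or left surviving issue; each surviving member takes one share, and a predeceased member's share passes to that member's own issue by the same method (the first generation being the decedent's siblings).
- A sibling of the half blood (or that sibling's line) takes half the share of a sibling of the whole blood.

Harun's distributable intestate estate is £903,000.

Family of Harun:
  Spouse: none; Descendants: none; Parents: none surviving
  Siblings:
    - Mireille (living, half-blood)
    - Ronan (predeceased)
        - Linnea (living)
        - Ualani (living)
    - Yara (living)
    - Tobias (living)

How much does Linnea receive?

Linnea receives £129,000.

The entire £903,000 passes to the siblings and their issue.
Counting each half-blood sibling's line as half a unit, there are 7/2 units in £903,000, so one unit is £258,000. Whole-blood lines (Ronan, Yara, and Tobias) take £258,000 each; half-blood lines (Mireille) take £129,000 each.
Ronan's share (£258,000) is divided into 2 shares of £129,000: Linnea and Ualani each take £129,000.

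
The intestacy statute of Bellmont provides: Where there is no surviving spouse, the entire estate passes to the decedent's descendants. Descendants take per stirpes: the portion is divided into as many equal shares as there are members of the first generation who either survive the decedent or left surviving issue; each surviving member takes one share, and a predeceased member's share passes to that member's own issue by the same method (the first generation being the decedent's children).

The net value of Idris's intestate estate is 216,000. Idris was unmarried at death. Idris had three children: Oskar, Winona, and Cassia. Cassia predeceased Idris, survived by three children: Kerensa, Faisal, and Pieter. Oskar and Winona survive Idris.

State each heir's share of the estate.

Oskar: 72,000; Winona: 72,000; Kerensa: 24,000; Faisal: 24,000; Pieter: 24,000

The entire 216,000 passes to the descendants.
That amount (216,000) is divided into 3 shares of 72,000: Oskar and Winona each take 72,000; Cassia's 72,000 share passes to Cassia's issue.
Cassia's share (72,000) is divided into 3 shares of 24,000: Kerensa, Faisal, and Pieter each take 24,000.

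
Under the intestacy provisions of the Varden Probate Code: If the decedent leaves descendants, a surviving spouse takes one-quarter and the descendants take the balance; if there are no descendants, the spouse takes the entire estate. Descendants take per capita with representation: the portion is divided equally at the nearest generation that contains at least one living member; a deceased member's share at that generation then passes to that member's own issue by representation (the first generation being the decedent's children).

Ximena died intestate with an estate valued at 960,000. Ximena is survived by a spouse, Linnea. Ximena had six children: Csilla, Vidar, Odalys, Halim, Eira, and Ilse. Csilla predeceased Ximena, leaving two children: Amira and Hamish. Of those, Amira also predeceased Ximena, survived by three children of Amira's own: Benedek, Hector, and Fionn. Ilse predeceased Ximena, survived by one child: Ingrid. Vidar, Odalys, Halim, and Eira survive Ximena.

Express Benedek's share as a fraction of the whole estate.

Benedek receives 1/48 of the estate.

Linnea takes one-quarter of 960,000 = 240,000. The remaining 720,000 passes to the descendants.
The descendants' portion (720,000) is divided into 6 shares of 120,000: Vidar, Odalys, Halim, and Eira each take 120,000; Csilla's 120,000 share passes to Csilla's issue; Ilse's 120,000 share passes to Ilse's issue.
Csilla's share (120,000) is divided into 2 shares of 60,000: Hamish takes 60,000; Amira's 60,000 share passes to Amira's issue.
Amira's share (60,000) is divided into 3 shares of 20,000: Benedek, Hector, and Fionn each take 20,000.
Ilse's share (120,000) passes entirely to Ingrid.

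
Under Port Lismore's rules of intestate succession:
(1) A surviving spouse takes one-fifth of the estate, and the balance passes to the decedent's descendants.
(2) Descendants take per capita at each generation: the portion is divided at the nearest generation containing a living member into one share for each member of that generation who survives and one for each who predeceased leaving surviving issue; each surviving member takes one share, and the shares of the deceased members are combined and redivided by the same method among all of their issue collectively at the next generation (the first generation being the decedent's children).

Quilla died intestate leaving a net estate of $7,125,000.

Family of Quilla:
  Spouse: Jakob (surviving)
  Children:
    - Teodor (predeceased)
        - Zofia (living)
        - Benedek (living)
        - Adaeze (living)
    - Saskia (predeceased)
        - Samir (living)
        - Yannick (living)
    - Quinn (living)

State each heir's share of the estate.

Jakob takes one-fifth of $7,125,000 = $1,425,000. The remaining $5,700,000 passes to the descendants.
The descendants' portion ($5,700,000) is divided at the children's generation into 3 shares of $1,900,000. Quinn takes $1,900,000. The 2 shares of the deceased (Teodor and Saskia) are combined into a pool of $3,800,000.
That pool ($3,800,000) is divided at the grandchildren's generation equally among Zofia, Benedek, Adaeze, Samir, and Yannick: $760,000 each.

Jakob: $1,425,000; Zofia: $760,000; Benedek: $760,000; Adaeze: $760,000; Samir: $760,000; Yannick: $760,000; Quinn: $1,900,000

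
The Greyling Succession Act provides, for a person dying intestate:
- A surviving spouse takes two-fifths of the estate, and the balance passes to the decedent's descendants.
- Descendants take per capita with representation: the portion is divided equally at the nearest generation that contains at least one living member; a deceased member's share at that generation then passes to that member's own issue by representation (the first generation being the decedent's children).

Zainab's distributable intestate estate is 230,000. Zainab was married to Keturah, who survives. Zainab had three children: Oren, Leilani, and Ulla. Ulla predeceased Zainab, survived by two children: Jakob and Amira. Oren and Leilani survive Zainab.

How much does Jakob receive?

Keturah takes two-fifths of 230,000 = 92,000. The remaining 138,000 passes to the descendants.
The descendants' portion (138,000) is divided into 3 shares of 46,000: Oren and Leilani each take 46,000; Ulla's 46,000 share passes to Ulla's issue.
Ulla's share (46,000) is divided into 2 shares of 23,000: Jakob and Amira each take 23,000.

Jakob receives 23,000.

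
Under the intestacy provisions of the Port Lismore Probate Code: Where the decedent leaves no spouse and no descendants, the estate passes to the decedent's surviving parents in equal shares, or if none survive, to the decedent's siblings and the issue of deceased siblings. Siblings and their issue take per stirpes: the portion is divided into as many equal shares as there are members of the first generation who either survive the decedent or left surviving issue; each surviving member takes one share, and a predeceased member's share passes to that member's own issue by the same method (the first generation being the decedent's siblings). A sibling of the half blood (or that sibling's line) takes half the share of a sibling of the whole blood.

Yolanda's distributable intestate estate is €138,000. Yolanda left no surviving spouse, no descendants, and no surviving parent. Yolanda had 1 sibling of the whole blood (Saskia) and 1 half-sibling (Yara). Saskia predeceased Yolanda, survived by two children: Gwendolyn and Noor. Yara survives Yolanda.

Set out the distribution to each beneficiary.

The entire €138,000 passes to the siblings and their issue.
Counting each half-blood sibling's line as half a unit, there are 3/2 units in €138,000, so one unit is €92,000. Whole-blood lines (Saskia) take €92,000 each; half-blood lines (Yara) take €46,000 each.
Saskia's share (€92,000) is divided into 2 shares of €46,000: Gwendolyn and Noor each take €46,000.

Gwendolyn: €46,000; Noor: €46,000; Yara: €46,000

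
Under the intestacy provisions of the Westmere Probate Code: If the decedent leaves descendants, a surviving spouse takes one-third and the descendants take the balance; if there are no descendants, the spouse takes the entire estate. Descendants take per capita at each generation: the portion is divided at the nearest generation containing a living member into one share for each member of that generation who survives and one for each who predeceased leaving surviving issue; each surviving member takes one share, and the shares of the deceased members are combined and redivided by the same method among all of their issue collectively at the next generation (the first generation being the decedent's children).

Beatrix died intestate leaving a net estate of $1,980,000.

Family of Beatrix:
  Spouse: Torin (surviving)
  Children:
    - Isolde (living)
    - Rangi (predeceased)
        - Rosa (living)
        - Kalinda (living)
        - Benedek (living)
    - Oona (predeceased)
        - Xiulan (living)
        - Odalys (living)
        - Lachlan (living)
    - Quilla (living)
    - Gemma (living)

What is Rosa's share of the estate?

Torin takes one-third of $1,980,000 = $660,000. The remaining $1,320,000 passes to the descendants.
The descendants' portion ($1,320,000) is divided at the children's generation into 5 shares of $264,000. Isolde, Quilla, and Gemma each take $264,000. The 2 shares of the deceased (Rangi and Oona) are combined into a pool of $528,000.
That pool ($528,000) is divided at the grandchildren's generation equally among Rosa, Kalinda, Benedek, Xiulan, Odalys, and Lachlan: $88,000 each.

Rosa receives $88,000.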